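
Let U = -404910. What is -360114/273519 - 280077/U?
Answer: -2563236251/4101873270 ≈ -0.62489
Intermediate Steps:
-360114/273519 - 280077/U = -360114/273519 - 280077/(-404910) = -360114*1/273519 - 280077*(-1/404910) = -120038/91173 + 93359/134970 = -2563236251/4101873270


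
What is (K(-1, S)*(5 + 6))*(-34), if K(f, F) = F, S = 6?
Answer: -2244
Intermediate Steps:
(K(-1, S)*(5 + 6))*(-34) = (6*(5 + 6))*(-34) = (6*11)*(-34) = 66*(-34) = -2244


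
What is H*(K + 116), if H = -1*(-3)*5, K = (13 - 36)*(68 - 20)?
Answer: -14820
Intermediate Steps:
K = -1104 (K = -23*48 = -1104)
H = 15 (H = 3*5 = 15)
H*(K + 116) = 15*(-1104 + 116) = 15*(-988) = -14820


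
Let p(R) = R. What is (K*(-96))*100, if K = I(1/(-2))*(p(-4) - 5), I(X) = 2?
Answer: 172800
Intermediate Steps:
K = -18 (K = 2*(-4 - 5) = 2*(-9) = -18)
(K*(-96))*100 = -18*(-96)*100 = 1728*100 = 172800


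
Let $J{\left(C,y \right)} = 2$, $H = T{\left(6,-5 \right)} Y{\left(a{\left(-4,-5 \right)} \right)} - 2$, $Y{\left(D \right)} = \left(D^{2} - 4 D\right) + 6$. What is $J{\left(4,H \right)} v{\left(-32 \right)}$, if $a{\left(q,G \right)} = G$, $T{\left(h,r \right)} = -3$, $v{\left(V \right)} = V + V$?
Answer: $-128$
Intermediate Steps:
$v{\left(V \right)} = 2 V$
$Y{\left(D \right)} = 6 + D^{2} - 4 D$
$H = -155$ ($H = - 3 \left(6 + \left(-5\right)^{2} - -20\right) - 2 = - 3 \left(6 + 25 + 20\right) - 2 = \left(-3\right) 51 - 2 = -153 - 2 = -155$)
$J{\left(4,H \right)} v{\left(-32 \right)} = 2 \cdot 2 \left(-32\right) = 2 \left(-64\right) = -128$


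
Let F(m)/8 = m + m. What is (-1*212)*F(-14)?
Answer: 47488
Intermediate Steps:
F(m) = 16*m (F(m) = 8*(m + m) = 8*(2*m) = 16*m)
(-1*212)*F(-14) = (-1*212)*(16*(-14)) = -212*(-224) = 47488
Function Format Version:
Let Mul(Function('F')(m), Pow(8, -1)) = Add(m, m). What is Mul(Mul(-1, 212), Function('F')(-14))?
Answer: 47488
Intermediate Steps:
Function('F')(m) = Mul(16, m) (Function('F')(m) = Mul(8, Add(m, m)) = Mul(8, Mul(2, m)) = Mul(16, m))
Mul(Mul(-1, 212), Function('F')(-14)) = Mul(Mul(-1, 212), Mul(16, -14)) = Mul(-212, -224) = 47488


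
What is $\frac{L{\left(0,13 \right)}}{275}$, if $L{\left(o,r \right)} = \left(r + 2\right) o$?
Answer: $0$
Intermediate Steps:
$L{\left(o,r \right)} = o \left(2 + r\right)$ ($L{\left(o,r \right)} = \left(2 + r\right) o = o \left(2 + r\right)$)
$\frac{L{\left(0,13 \right)}}{275} = \frac{0 \left(2 + 13\right)}{275} = \frac{0 \cdot 15}{275} = \frac{1}{275} \cdot 0 = 0$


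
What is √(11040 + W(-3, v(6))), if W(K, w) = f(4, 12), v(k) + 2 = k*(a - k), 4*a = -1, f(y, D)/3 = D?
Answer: 2*√2769 ≈ 105.24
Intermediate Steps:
f(y, D) = 3*D
a = -¼ (a = (¼)*(-1) = -¼ ≈ -0.25000)
v(k) = -2 + k*(-¼ - k)
W(K, w) = 36 (W(K, w) = 3*12 = 36)
√(11040 + W(-3, v(6))) = √(11040 + 36) = √11076 = 2*√2769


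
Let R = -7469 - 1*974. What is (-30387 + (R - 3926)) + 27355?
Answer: -15401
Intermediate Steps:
R = -8443 (R = -7469 - 974 = -8443)
(-30387 + (R - 3926)) + 27355 = (-30387 + (-8443 - 3926)) + 27355 = (-30387 - 12369) + 27355 = -42756 + 27355 = -15401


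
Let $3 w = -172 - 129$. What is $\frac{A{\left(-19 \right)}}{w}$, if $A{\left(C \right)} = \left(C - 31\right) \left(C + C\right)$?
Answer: $- \frac{5700}{301} \approx -18.937$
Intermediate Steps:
$A{\left(C \right)} = 2 C \left(-31 + C\right)$ ($A{\left(C \right)} = \left(-31 + C\right) 2 C = 2 C \left(-31 + C\right)$)
$w = - \frac{301}{3}$ ($w = \frac{-172 - 129}{3} = \frac{1}{3} \left(-301\right) = - \frac{301}{3} \approx -100.33$)
$\frac{A{\left(-19 \right)}}{w} = \frac{2 \left(-19\right) \left(-31 - 19\right)}{- \frac{301}{3}} = 2 \left(-19\right) \left(-50\right) \left(- \frac{3}{301}\right) = 1900 \left(- \frac{3}{301}\right) = - \frac{5700}{301}$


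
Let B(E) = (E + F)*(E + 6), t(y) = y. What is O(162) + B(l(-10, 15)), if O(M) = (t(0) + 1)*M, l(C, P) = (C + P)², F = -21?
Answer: 286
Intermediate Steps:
B(E) = (-21 + E)*(6 + E) (B(E) = (E - 21)*(E + 6) = (-21 + E)*(6 + E))
O(M) = M (O(M) = (0 + 1)*M = 1*M = M)
O(162) + B(l(-10, 15)) = 162 + (-126 + ((-10 + 15)²)² - 15*(-10 + 15)²) = 162 + (-126 + (5²)² - 15*5²) = 162 + (-126 + 25² - 15*25) = 162 + (-126 + 625 - 375) = 162 + 124 = 286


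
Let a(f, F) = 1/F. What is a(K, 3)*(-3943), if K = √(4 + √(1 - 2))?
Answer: -3943/3 ≈ -1314.3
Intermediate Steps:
K = √(4 + I) (K = √(4 + √(-1)) = √(4 + I) ≈ 2.0153 + 0.2481*I)
a(K, 3)*(-3943) = -3943/3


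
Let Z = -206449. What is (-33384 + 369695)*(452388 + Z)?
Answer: 82711991029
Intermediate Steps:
(-33384 + 369695)*(452388 + Z) = (-33384 + 369695)*(452388 - 206449) = 336311*245939 = 82711991029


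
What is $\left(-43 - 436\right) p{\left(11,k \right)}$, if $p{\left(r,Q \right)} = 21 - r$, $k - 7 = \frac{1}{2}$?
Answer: $-4790$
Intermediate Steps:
$k = \frac{15}{2}$ ($k = 7 + \frac{1}{2} = \frac{15}{2} \approx 7.5$)
$\left(-43 - 436\right) p{\left(11,k \right)} = \left(-43 - 436\right) \left(21 - 11\right) = - 479 \left(21 - 11\right) = \left(-479\right) 10 = -4790$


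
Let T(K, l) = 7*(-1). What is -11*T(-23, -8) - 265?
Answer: -188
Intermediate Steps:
T(K, l) = -7
-11*T(-23, -8) - 265 = -11*(-7) - 265 = 77 - 265 = -188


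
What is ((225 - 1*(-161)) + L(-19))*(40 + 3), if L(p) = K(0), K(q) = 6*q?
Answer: 16598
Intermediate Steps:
L(p) = 0 (L(p) = 6*0 = 0)
((225 - 1*(-161)) + L(-19))*(40 + 3) = ((225 - 1*(-161)) + 0)*(40 + 3) = ((225 + 161) + 0)*43 = (386 + 0)*43 = 386*43 = 16598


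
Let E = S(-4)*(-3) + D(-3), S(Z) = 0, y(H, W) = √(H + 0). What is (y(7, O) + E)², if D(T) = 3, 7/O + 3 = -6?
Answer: (3 + √7)² ≈ 31.875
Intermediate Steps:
O = -7/9 (O = 7/(-3 - 6) = 7/(-9) = 7*(-⅑) = -7/9 ≈ -0.77778)
y(H, W) = √H
E = 3 (E = 0*(-3) + 3 = 0 + 3 = 3)
(y(7, O) + E)² = (√7 + 3)² = (3 + √7)²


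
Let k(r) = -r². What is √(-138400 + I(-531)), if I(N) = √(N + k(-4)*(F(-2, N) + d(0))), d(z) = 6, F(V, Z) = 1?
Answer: √(-138400 + I*√643) ≈ 0.034 + 372.02*I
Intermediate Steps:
I(N) = √(-112 + N) (I(N) = √(N + (-1*(-4)²)*(1 + 6)) = √(N - 1*16*7) = √(N - 16*7) = √(N - 112) = √(-112 + N))
√(-138400 + I(-531)) = √(-138400 + √(-112 - 531)) = √(-138400 + √(-643)) = √(-138400 + I*√643)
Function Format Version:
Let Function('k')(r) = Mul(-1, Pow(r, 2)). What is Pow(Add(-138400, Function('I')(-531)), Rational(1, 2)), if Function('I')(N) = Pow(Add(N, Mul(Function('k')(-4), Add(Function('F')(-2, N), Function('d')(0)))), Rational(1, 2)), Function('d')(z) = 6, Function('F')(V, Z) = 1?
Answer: Pow(Add(-138400, Mul(I, Pow(643, Rational(1, 2)))), Rational(1, 2)) ≈ Add(0.034, Mul(372.02, I))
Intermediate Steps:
Function('I')(N) = Pow(Add(-112, N), Rational(1, 2)) (Function('I')(N) = Pow(Add(N, Mul(Mul(-1, Pow(-4, 2)), Add(1, 6))), Rational(1, 2)) = Pow(Add(N, Mul(Mul(-1, 16), 7)), Rational(1, 2)) = Pow(Add(N, Mul(-16, 7)), Rational(1, 2)) = Pow(Add(N, -112), Rational(1, 2)) = Pow(Add(-112, N), Rational(1, 2)))
Pow(Add(-138400, Function('I')(-531)), Rational(1, 2)) = Pow(Add(-138400, Pow(Add(-112, -531), Rational(1, 2))), Rational(1, 2)) = Pow(Add(-138400, Pow(-643, Rational(1, 2))), Rational(1, 2)) = Pow(Add(-138400, Mul(I, Pow(643, Rational(1, 2)))), Rational(1, 2))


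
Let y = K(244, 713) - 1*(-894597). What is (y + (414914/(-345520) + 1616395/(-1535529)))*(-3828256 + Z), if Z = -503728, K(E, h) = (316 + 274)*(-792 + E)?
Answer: -82062189747712347388246/33159748755 ≈ -2.4748e+12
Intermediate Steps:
K(E, h) = -467280 + 590*E (K(E, h) = 590*(-792 + E) = -467280 + 590*E)
y = 571277 (y = (-467280 + 590*244) - 1*(-894597) = (-467280 + 143960) + 894597 = -323320 + 894597 = 571277)
(y + (414914/(-345520) + 1616395/(-1535529)))*(-3828256 + Z) = (571277 + (414914/(-345520) + 1616395/(-1535529)))*(-3828256 - 503728) = (571277 + (414914*(-1/345520) + 1616395*(-1/1535529)))*(-4331984) = (571277 + (-207457/172760 - 1616395/1535529))*(-4331984) = (571277 - 597804639953/265277990040)*(-4331984) = (151546616511441127/265277990040)*(-4331984) = -82062189747712347388246/33159748755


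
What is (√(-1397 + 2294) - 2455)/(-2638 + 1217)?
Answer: 2455/1421 - √897/1421 ≈ 1.7066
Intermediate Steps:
(√(-1397 + 2294) - 2455)/(-2638 + 1217) = (√897 - 2455)/(-1421) = (-2455 + √897)*(-1/1421) = 2455/1421 - √897/1421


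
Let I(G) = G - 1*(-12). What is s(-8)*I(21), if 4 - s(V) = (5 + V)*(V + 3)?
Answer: -363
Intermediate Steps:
s(V) = 4 - (3 + V)*(5 + V) (s(V) = 4 - (5 + V)*(V + 3) = 4 - (5 + V)*(3 + V) = 4 - (3 + V)*(5 + V))
I(G) = 12 + G (I(G) = G + 12 = 12 + G)
s(-8)*I(21) = (-11 - 1*(-8)**2 - 8*(-8))*(12 + 21) = (-11 - 1*64 + 64)*33 = (-11 - 64 + 64)*33 = -11*33 = -363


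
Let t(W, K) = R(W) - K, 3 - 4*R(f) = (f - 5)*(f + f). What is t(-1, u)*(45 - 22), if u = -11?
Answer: 805/4 ≈ 201.25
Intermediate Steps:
R(f) = 3/4 - f*(-5 + f)/2 (R(f) = 3/4 - (f - 5)*(f + f)/4 = 3/4 - (-5 + f)*2*f/4 = 3/4 - f*(-5 + f)/2)
t(W, K) = 3/4 - K - W**2/2 + 5*W/2 (t(W, K) = (3/4 - W**2/2 + 5*W/2) - K = 3/4 - K - W**2/2 + 5*W/2)
t(-1, u)*(45 - 22) = (3/4 - 1*(-11) - 1/2*(-1)**2 + (5/2)*(-1))*(45 - 22) = (3/4 + 11 - 1/2*1 - 5/2)*23 = (3/4 + 11 - 1/2 - 5/2)*23 = (35/4)*23 = 805/4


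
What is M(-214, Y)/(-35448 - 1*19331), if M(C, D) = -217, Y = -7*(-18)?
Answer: 217/54779 ≈ 0.0039614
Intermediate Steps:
Y = 126
M(-214, Y)/(-35448 - 1*19331) = -217/(-35448 - 1*19331) = -217/(-35448 - 19331) = -217/(-54779) = -217*(-1/54779) = 217/54779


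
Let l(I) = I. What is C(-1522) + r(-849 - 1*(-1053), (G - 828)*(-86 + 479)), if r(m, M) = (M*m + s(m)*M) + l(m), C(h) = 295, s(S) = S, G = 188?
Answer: -102619661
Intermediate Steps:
r(m, M) = m + 2*M*m (r(m, M) = (M*m + m*M) + m = (M*m + M*m) + m = 2*M*m + m = m + 2*M*m)
C(-1522) + r(-849 - 1*(-1053), (G - 828)*(-86 + 479)) = 295 + (-849 - 1*(-1053))*(1 + 2*((188 - 828)*(-86 + 479))) = 295 + (-849 + 1053)*(1 + 2*(-640*393)) = 295 + 204*(1 + 2*(-251520)) = 295 + 204*(1 - 503040) = 295 + 204*(-503039) = 295 - 102619956 = -102619661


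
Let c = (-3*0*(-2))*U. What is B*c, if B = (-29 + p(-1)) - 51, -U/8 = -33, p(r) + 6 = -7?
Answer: 0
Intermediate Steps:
p(r) = -13 (p(r) = -6 - 7 = -13)
U = 264 (U = -8*(-33) = 264)
c = 0 (c = (-3*0*(-2))*264 = (0*(-2))*264 = 0*264 = 0)
B = -93 (B = (-29 - 13) - 51 = -42 - 51 = -93)
B*c = -93*0 = 0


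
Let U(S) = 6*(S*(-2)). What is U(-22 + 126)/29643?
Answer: -416/9881 ≈ -0.042101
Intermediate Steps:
U(S) = -12*S (U(S) = 6*(-2*S) = -12*S)
U(-22 + 126)/29643 = -12*(-22 + 126)/29643 = -12*104*(1/29643) = -1248*1/29643 = -416/9881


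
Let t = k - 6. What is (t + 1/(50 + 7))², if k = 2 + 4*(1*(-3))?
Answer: 829921/3249 ≈ 255.44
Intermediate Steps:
k = -10 (k = 2 + 4*(-3) = 2 - 12 = -10)
t = -16 (t = -10 - 6 = -16)
(t + 1/(50 + 7))² = (-16 + 1/(50 + 7))² = (-16 + 1/57)² = (-911/57)² = 829921/3249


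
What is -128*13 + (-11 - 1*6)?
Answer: -1681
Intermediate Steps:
-128*13 + (-11 - 1*6) = -1664 + (-11 - 6) = -1664 - 17 = -1681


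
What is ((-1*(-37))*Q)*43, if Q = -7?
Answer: -11137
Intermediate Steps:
((-1*(-37))*Q)*43 = (-1*(-37)*(-7))*43 = (37*(-7))*43 = -259*43 = -11137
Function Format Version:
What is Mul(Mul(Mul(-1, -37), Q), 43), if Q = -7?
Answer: -11137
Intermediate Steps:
Mul(Mul(Mul(-1, -37), Q), 43) = Mul(Mul(Mul(-1, -37), -7), 43) = Mul(Mul(37, -7), 43) = Mul(-259, 43) = -11137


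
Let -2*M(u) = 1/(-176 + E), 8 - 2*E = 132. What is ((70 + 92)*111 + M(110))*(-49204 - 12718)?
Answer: -37858372159/34 ≈ -1.1135e+9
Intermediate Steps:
E = -62 (E = 4 - ½*132 = 4 - 66 = -62)
M(u) = 1/476 (M(u) = -1/(2*(-176 - 62)) = -½/(-238) = -½*(-1/238) = 1/476)
((70 + 92)*111 + M(110))*(-49204 - 12718) = ((70 + 92)*111 + 1/476)*(-49204 - 12718) = (162*111 + 1/476)*(-61922) = (17982 + 1/476)*(-61922) = (8559433/476)*(-61922) = -37858372159/34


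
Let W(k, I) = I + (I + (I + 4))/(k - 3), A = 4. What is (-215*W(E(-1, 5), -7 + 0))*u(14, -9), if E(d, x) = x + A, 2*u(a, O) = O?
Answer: -8385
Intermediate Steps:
u(a, O) = O/2
E(d, x) = 4 + x (E(d, x) = x + 4 = 4 + x)
W(k, I) = I + (4 + 2*I)/(-3 + k) (W(k, I) = I + (I + (4 + I))/(-3 + k) = I + (4 + 2*I)/(-3 + k))
(-215*W(E(-1, 5), -7 + 0))*u(14, -9) = (-215*(4 - (-7 + 0) + (-7 + 0)*(4 + 5))/(-3 + (4 + 5)))*((½)*(-9)) = -215*(4 - 1*(-7) - 7*9)/(-3 + 9)*(-9/2) = -215*(4 + 7 - 63)/6*(-9/2) = -215*(-52)/6*(-9/2) = -215*(-26/3)*(-9/2) = (5590/3)*(-9/2) = -8385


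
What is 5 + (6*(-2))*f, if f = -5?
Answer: 65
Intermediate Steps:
5 + (6*(-2))*f = 5 + (6*(-2))*(-5) = 5 - 12*(-5) = 5 + 60 = 65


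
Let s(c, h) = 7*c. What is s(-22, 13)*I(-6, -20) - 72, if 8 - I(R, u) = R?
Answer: -2228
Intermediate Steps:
I(R, u) = 8 - R
s(-22, 13)*I(-6, -20) - 72 = (7*(-22))*(8 - 1*(-6)) - 72 = -154*(8 + 6) - 72 = -154*14 - 72 = -2156 - 72 = -2228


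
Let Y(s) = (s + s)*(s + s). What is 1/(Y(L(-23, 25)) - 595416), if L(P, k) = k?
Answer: -1/592916 ≈ -1.6866e-6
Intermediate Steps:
Y(s) = 4*s² (Y(s) = (2*s)*(2*s) = 4*s²)
1/(Y(L(-23, 25)) - 595416) = 1/(4*25² - 595416) = 1/(4*625 - 595416) = 1/(2500 - 595416) = 1/(-592916) = -1/592916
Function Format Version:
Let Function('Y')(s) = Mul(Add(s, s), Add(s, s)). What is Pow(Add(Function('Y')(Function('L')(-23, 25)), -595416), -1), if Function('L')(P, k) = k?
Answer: Rational(-1, 592916) ≈ -1.6866e-6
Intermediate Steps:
Function('Y')(s) = Mul(4, Pow(s, 2)) (Function('Y')(s) = Mul(Mul(2, s), Mul(2, s)) = Mul(4, Pow(s, 2)))
Pow(Add(Function('Y')(Function('L')(-23, 25)), -595416), -1) = Pow(Add(Mul(4, Pow(25, 2)), -595416), -1) = Pow(Add(Mul(4, 625), -595416), -1) = Pow(Add(2500, -595416), -1) = Pow(-592916, -1) = Rational(-1, 592916)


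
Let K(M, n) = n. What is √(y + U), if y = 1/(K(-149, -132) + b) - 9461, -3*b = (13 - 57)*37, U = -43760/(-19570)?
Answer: 3*I*√381834221834681/602756 ≈ 97.256*I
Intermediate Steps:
U = 4376/1957 (U = -43760*(-1/19570) = 4376/1957 ≈ 2.2361)
b = 1628/3 (b = -(13 - 57)*37/3 = -(-44)*37/3 = -⅓*(-1628) = 1628/3 ≈ 542.67)
y = -11655949/1232 (y = 1/(-132 + 1628/3) - 9461 = 1/(1232/3) - 9461 = 3/1232 - 9461 = -11655949/1232 ≈ -9461.0)
√(y + U) = √(-11655949/1232 + 4376/1957) = √(-22805300961/2411024) = 3*I*√381834221834681/602756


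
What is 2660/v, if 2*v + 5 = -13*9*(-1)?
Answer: 95/2 ≈ 47.500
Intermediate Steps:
v = 56 (v = -5/2 + (-13*9*(-1))/2 = -5/2 + (-117*(-1))/2 = -5/2 + (1/2)*117 = -5/2 + 117/2 = 56)
2660/v = 2660/56 = 2660*(1/56) = 95/2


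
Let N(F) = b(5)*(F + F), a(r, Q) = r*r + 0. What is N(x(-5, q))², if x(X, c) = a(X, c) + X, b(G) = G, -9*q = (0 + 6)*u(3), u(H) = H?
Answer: 40000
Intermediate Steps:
a(r, Q) = r² (a(r, Q) = r² + 0 = r²)
q = -2 (q = -(0 + 6)*3/9 = -2*3/3 = -⅑*18 = -2)
x(X, c) = X + X² (x(X, c) = X² + X = X + X²)
N(F) = 10*F (N(F) = 5*(F + F) = 5*(2*F) = 10*F)
N(x(-5, q))² = (10*(-5*(1 - 5)))² = (10*(-5*(-4)))² = (10*20)² = 200² = 40000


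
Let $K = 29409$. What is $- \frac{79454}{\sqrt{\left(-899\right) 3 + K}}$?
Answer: $- \frac{39727 \sqrt{742}}{2226} \approx -486.14$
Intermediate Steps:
$- \frac{79454}{\sqrt{\left(-899\right) 3 + K}} = - \frac{79454}{\sqrt{\left(-899\right) 3 + 29409}} = - \frac{79454}{\sqrt{-2697 + 29409}} = - \frac{79454}{\sqrt{26712}} = - \frac{79454}{6 \sqrt{742}} = - 79454 \frac{\sqrt{742}}{4452} = - \frac{39727 \sqrt{742}}{2226}$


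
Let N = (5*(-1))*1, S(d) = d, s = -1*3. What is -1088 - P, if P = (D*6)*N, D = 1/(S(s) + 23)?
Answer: -2173/2 ≈ -1086.5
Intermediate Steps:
s = -3
N = -5 (N = -5*1 = -5)
D = 1/20 (D = 1/(-3 + 23) = 1/20 ≈ 0.050000)
P = -3/2 (P = ((1/20)*6)*(-5) = (3/10)*(-5) = -3/2 ≈ -1.5000)
-1088 - P = -1088 - 1*(-3/2) = -1088 + 3/2 = -2173/2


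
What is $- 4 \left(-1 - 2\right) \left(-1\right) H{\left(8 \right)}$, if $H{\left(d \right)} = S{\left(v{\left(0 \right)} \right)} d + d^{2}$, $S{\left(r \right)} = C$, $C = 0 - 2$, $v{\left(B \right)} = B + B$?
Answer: $-576$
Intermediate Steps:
$v{\left(B \right)} = 2 B$
$C = -2$
$S{\left(r \right)} = -2$
$H{\left(d \right)} = d^{2} - 2 d$ ($H{\left(d \right)} = - 2 d + d^{2} = d^{2} - 2 d$)
$- 4 \left(-1 - 2\right) \left(-1\right) H{\left(8 \right)} = - 4 \left(-1 - 2\right) \left(-1\right) 8 \left(-2 + 8\right) = \left(-4\right) \left(-3\right) \left(-1\right) 8 \cdot 6 = 12 \left(-1\right) 48 = \left(-12\right) 48 = -576$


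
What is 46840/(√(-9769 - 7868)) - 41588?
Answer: -41588 - 46840*I*√17637/17637 ≈ -41588.0 - 352.7*I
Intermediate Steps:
46840/(√(-9769 - 7868)) - 41588 = 46840/(√(-17637)) - 41588 = 46840/((I*√17637)) - 41588 = 46840*(-I*√17637/17637) - 41588 = -46840*I*√17637/17637 - 41588 = -41588 - 46840*I*√17637/17637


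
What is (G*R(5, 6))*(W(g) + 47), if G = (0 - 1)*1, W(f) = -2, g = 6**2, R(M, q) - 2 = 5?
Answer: -315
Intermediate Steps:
R(M, q) = 7 (R(M, q) = 2 + 5 = 7)
g = 36
G = -1 (G = -1*1 = -1)
(G*R(5, 6))*(W(g) + 47) = (-1*7)*(-2 + 47) = -7*45 = -315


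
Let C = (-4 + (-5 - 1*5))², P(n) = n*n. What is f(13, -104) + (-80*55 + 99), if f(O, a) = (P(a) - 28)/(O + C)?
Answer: -888121/209 ≈ -4249.4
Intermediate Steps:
P(n) = n²
C = 196 (C = (-4 + (-5 - 5))² = (-4 - 10)² = (-14)² = 196)
f(O, a) = (-28 + a²)/(196 + O) (f(O, a) = (a² - 28)/(O + 196) = (-28 + a²)/(196 + O))
f(13, -104) + (-80*55 + 99) = (-28 + (-104)²)/(196 + 13) + (-80*55 + 99) = (-28 + 10816)/209 + (-4400 + 99) = (1/209)*10788 - 4301 = 10788/209 - 4301 = -888121/209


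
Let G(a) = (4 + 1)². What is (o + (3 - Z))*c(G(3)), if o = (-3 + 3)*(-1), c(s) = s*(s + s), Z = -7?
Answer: 12500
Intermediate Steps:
G(a) = 25 (G(a) = 5² = 25)
c(s) = 2*s² (c(s) = s*(2*s) = 2*s²)
o = 0 (o = 0*(-1) = 0)
(o + (3 - Z))*c(G(3)) = (0 + (3 - 1*(-7)))*(2*25²) = (0 + (3 + 7))*(2*625) = (0 + 10)*1250 = 10*1250 = 12500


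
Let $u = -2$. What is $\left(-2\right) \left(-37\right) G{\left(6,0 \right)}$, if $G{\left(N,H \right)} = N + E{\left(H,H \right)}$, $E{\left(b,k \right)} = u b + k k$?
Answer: $444$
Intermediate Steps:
$E{\left(b,k \right)} = k^{2} - 2 b$ ($E{\left(b,k \right)} = - 2 b + k k = - 2 b + k^{2} = k^{2} - 2 b$)
$G{\left(N,H \right)} = N + H^{2} - 2 H$ ($G{\left(N,H \right)} = N + \left(H^{2} - 2 H\right) = N + H^{2} - 2 H$)
$\left(-2\right) \left(-37\right) G{\left(6,0 \right)} = \left(-2\right) \left(-37\right) \left(6 + 0^{2} - 0\right) = 74 \left(6 + 0 + 0\right) = 74 \cdot 6 = 444$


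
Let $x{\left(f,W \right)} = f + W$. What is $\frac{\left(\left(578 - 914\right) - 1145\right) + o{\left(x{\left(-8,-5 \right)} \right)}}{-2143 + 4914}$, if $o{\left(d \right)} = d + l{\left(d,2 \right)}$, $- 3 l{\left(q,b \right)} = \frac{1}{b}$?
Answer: $- \frac{55}{102} \approx -0.53922$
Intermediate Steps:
$l{\left(q,b \right)} = - \frac{1}{3 b}$
$x{\left(f,W \right)} = W + f$
$o{\left(d \right)} = - \frac{1}{6} + d$ ($o{\left(d \right)} = d - \frac{1}{3 \cdot 2} = d - \frac{1}{6} = - \frac{1}{6} + d$)
$\frac{\left(\left(578 - 914\right) - 1145\right) + o{\left(x{\left(-8,-5 \right)} \right)}}{-2143 + 4914} = \frac{\left(\left(578 - 914\right) - 1145\right) - \frac{79}{6}}{-2143 + 4914} = \frac{\left(-336 - 1145\right) - \frac{79}{6}}{2771} = \left(-1481 - \frac{79}{6}\right) \frac{1}{2771} = \left(- \frac{8965}{6}\right) \frac{1}{2771} = - \frac{55}{102}$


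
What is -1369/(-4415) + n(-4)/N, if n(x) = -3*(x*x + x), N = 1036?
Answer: 314836/1143485 ≈ 0.27533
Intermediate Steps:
n(x) = -3*x - 3*x² (n(x) = -3*(x² + x) = -3*(x + x²) = -3*x - 3*x²)
-1369/(-4415) + n(-4)/N = -1369/(-4415) - 3*(-4)*(1 - 4)/1036 = -1369*(-1/4415) - 3*(-4)*(-3)*(1/1036) = 1369/4415 - 36*1/1036 = 1369/4415 - 9/259 = 314836/1143485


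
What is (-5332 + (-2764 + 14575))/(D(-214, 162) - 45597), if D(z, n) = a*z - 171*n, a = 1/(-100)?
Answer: -323950/3664843 ≈ -0.088394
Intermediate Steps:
a = -1/100 ≈ -0.010000
D(z, n) = -171*n - z/100 (D(z, n) = -z/100 - 171*n = -171*n - z/100)
(-5332 + (-2764 + 14575))/(D(-214, 162) - 45597) = (-5332 + (-2764 + 14575))/((-171*162 - 1/100*(-214)) - 45597) = (-5332 + 11811)/((-27702 + 107/50) - 45597) = 6479/(-1384993/50 - 45597) = 6479/(-3664843/50) = 6479*(-50/3664843) = -323950/3664843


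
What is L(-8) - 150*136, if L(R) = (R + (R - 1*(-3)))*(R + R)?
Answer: -20192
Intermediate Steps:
L(R) = 2*R*(3 + 2*R) (L(R) = (R + (R + 3))*(2*R) = (R + (3 + R))*(2*R) = (3 + 2*R)*(2*R) = 2*R*(3 + 2*R))
L(-8) - 150*136 = 2*(-8)*(3 + 2*(-8)) - 150*136 = 2*(-8)*(3 - 16) - 20400 = 2*(-8)*(-13) - 20400 = 208 - 20400 = -20192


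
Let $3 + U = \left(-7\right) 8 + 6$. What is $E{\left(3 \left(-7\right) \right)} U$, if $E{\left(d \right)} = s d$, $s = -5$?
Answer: $-5565$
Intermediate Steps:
$E{\left(d \right)} = - 5 d$
$U = -53$ ($U = -3 + \left(\left(-7\right) 8 + 6\right) = -3 + \left(-56 + 6\right) = -3 - 50 = -53$)
$E{\left(3 \left(-7\right) \right)} U = - 5 \cdot 3 \left(-7\right) \left(-53\right) = \left(-5\right) \left(-21\right) \left(-53\right) = 105 \left(-53\right) = -5565$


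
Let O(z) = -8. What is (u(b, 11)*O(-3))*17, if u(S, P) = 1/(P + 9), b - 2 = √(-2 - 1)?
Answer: -34/5 ≈ -6.8000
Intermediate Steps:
b = 2 + I*√3 (b = 2 + √(-2 - 1) = 2 + √(-3) = 2 + I*√3 ≈ 2.0 + 1.732*I)
u(S, P) = 1/(9 + P)
(u(b, 11)*O(-3))*17 = (-8/(9 + 11))*17 = (-8/20)*17 = ((1/20)*(-8))*17 = -⅖*17 = -34/5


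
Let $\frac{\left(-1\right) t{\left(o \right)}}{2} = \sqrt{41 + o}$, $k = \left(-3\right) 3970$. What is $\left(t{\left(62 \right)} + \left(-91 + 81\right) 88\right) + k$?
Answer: $-12790 - 2 \sqrt{103} \approx -12810.0$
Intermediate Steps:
$k = -11910$
$t{\left(o \right)} = - 2 \sqrt{41 + o}$
$\left(t{\left(62 \right)} + \left(-91 + 81\right) 88\right) + k = \left(- 2 \sqrt{41 + 62} + \left(-91 + 81\right) 88\right) - 11910 = \left(- 2 \sqrt{103} - 880\right) - 11910 = \left(-880 - 2 \sqrt{103}\right) - 11910 = -12790 - 2 \sqrt{103}$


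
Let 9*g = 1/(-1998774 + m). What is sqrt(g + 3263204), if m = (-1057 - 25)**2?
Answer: sqrt(805489434930642478)/496830 ≈ 1806.4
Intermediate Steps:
m = 1170724 (m = (-1082)**2 = 1170724)
g = -1/7452450 (g = 1/(9*(-1998774 + 1170724)) = (1/9)/(-828050) = (1/9)*(-1/828050) = -1/7452450 ≈ -1.3418e-7)
sqrt(g + 3263204) = sqrt(-1/7452450 + 3263204) = sqrt(24318864649799/7452450) = sqrt(805489434930642478)/496830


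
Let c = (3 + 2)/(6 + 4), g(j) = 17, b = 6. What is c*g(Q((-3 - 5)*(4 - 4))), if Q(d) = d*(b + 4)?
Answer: 17/2 ≈ 8.5000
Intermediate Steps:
Q(d) = 10*d (Q(d) = d*(6 + 4) = d*10 = 10*d)
c = 1/2 (c = 5/10 = 5*(1/10) = 1/2 ≈ 0.50000)
c*g(Q((-3 - 5)*(4 - 4))) = (1/2)*17 = 17/2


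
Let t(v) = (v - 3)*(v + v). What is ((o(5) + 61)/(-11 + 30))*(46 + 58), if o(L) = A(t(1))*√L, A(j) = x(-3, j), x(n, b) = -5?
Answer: 6344/19 - 520*√5/19 ≈ 272.70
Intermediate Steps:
t(v) = 2*v*(-3 + v) (t(v) = (-3 + v)*(2*v) = 2*v*(-3 + v))
A(j) = -5
o(L) = -5*√L
((o(5) + 61)/(-11 + 30))*(46 + 58) = ((-5*√5 + 61)/(-11 + 30))*(46 + 58) = ((61 - 5*√5)/19)*104 = ((61 - 5*√5)*(1/19))*104 = (61/19 - 5*√5/19)*104 = 6344/19 - 520*√5/19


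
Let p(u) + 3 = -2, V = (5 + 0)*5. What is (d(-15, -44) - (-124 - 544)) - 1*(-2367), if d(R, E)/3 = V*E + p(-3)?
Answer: -280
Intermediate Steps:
V = 25 (V = 5*5 = 25)
p(u) = -5 (p(u) = -3 - 2 = -5)
d(R, E) = -15 + 75*E (d(R, E) = 3*(25*E - 5) = 3*(-5 + 25*E) = -15 + 75*E)
(d(-15, -44) - (-124 - 544)) - 1*(-2367) = ((-15 + 75*(-44)) - (-124 - 544)) - 1*(-2367) = ((-15 - 3300) - 1*(-668)) + 2367 = (-3315 + 668) + 2367 = -2647 + 2367 = -280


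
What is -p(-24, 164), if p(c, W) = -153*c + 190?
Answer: -3862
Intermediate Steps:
p(c, W) = 190 - 153*c
-p(-24, 164) = -(190 - 153*(-24)) = -(190 + 3672) = -1*3862 = -3862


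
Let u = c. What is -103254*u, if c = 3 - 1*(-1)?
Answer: -413016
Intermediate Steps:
c = 4 (c = 3 + 1 = 4)
u = 4
-103254*u = -103254*4 = -413016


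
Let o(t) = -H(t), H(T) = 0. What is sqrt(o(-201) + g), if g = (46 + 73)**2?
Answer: 119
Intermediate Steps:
g = 14161 (g = 119**2 = 14161)
o(t) = 0 (o(t) = -1*0 = 0)
sqrt(o(-201) + g) = sqrt(0 + 14161) = sqrt(14161) = 119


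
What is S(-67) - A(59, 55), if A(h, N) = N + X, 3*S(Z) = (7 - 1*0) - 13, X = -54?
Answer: -3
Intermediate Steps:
S(Z) = -2 (S(Z) = ((7 - 1*0) - 13)/3 = ((7 + 0) - 13)/3 = (7 - 13)/3 = (⅓)*(-6) = -2)
A(h, N) = -54 + N (A(h, N) = N - 54 = -54 + N)
S(-67) - A(59, 55) = -2 - (-54 + 55) = -2 - 1*1 = -2 - 1 = -3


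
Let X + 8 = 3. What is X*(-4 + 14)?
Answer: -50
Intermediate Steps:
X = -5 (X = -8 + 3 = -5)
X*(-4 + 14) = -5*(-4 + 14) = -5*10 = -50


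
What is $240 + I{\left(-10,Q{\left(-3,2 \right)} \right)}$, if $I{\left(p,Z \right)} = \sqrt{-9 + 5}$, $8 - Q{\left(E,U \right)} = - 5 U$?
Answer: $240 + 2 i \approx 240.0 + 2.0 i$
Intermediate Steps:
$Q{\left(E,U \right)} = 8 + 5 U$ ($Q{\left(E,U \right)} = 8 - - 5 U = 8 + 5 U$)
$I{\left(p,Z \right)} = 2 i$ ($I{\left(p,Z \right)} = \sqrt{-4} = 2 i$)
$240 + I{\left(-10,Q{\left(-3,2 \right)} \right)} = 240 + 2 i$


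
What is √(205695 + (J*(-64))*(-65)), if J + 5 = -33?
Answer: √47615 ≈ 218.21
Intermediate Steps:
J = -38 (J = -5 - 33 = -38)
√(205695 + (J*(-64))*(-65)) = √(205695 - 38*(-64)*(-65)) = √(205695 + 2432*(-65)) = √(205695 - 158080) = √47615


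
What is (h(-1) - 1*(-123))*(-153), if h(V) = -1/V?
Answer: -18972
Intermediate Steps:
(h(-1) - 1*(-123))*(-153) = (-1/(-1) - 1*(-123))*(-153) = (-1*(-1) + 123)*(-153) = (1 + 123)*(-153) = 124*(-153) = -18972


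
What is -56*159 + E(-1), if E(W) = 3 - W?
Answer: -8900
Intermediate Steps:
-56*159 + E(-1) = -56*159 + (3 - 1*(-1)) = -8904 + (3 + 1) = -8904 + 4 = -8900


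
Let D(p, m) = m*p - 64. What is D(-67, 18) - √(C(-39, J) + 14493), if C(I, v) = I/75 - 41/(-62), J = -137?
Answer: -1270 - 3*√154754542/310 ≈ -1390.4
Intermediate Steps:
C(I, v) = 41/62 + I/75 (C(I, v) = I*(1/75) - 41*(-1/62) = I/75 + 41/62 = 41/62 + I/75)
D(p, m) = -64 + m*p
D(-67, 18) - √(C(-39, J) + 14493) = (-64 + 18*(-67)) - √((41/62 + (1/75)*(-39)) + 14493) = (-64 - 1206) - √((41/62 - 13/25) + 14493) = -1270 - √(219/1550 + 14493) = -1270 - √(22464369/1550) = -1270 - 3*√154754542/310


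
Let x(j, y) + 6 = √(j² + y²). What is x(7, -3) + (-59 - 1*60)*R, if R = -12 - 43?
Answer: 6539 + √58 ≈ 6546.6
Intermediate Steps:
x(j, y) = -6 + √(j² + y²)
R = -55
x(7, -3) + (-59 - 1*60)*R = (-6 + √(7² + (-3)²)) + (-59 - 1*60)*(-55) = (-6 + √(49 + 9)) + (-59 - 60)*(-55) = (-6 + √58) - 119*(-55) = (-6 + √58) + 6545 = 6539 + √58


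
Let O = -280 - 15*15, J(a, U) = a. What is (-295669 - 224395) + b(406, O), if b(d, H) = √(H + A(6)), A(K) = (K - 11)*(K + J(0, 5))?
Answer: -520064 + I*√535 ≈ -5.2006e+5 + 23.13*I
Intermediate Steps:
A(K) = K*(-11 + K) (A(K) = (K - 11)*(K + 0) = (-11 + K)*K = K*(-11 + K))
O = -505 (O = -280 - 1*225 = -280 - 225 = -505)
b(d, H) = √(-30 + H) (b(d, H) = √(H + 6*(-11 + 6)) = √(H + 6*(-5)) = √(H - 30) = √(-30 + H))
(-295669 - 224395) + b(406, O) = (-295669 - 224395) + √(-30 - 505) = -520064 + √(-535) = -520064 + I*√535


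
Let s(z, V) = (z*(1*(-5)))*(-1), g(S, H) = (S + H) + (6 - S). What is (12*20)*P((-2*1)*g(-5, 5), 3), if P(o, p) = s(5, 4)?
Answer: 6000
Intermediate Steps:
g(S, H) = 6 + H (g(S, H) = (H + S) + (6 - S) = 6 + H)
s(z, V) = 5*z (s(z, V) = (z*(-5))*(-1) = -5*z*(-1) = 5*z)
P(o, p) = 25 (P(o, p) = 5*5 = 25)
(12*20)*P((-2*1)*g(-5, 5), 3) = (12*20)*25 = 240*25 = 6000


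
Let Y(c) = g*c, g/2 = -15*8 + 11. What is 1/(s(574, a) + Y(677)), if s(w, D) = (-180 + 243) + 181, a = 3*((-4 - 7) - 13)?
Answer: -1/147342 ≈ -6.7869e-6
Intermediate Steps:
g = -218 (g = 2*(-15*8 + 11) = 2*(-120 + 11) = 2*(-109) = -218)
Y(c) = -218*c
a = -72 (a = 3*(-11 - 13) = 3*(-24) = -72)
s(w, D) = 244 (s(w, D) = 63 + 181 = 244)
1/(s(574, a) + Y(677)) = 1/(244 - 218*677) = 1/(244 - 147586) = 1/(-147342) = -1/147342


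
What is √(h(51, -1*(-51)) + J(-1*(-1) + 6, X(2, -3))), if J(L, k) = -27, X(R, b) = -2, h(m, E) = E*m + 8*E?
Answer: √2982 ≈ 54.608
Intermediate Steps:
h(m, E) = 8*E + E*m
√(h(51, -1*(-51)) + J(-1*(-1) + 6, X(2, -3))) = √((-1*(-51))*(8 + 51) - 27) = √(51*59 - 27) = √(3009 - 27) = √2982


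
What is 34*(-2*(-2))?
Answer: 136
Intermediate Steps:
34*(-2*(-2)) = 34*4 = 136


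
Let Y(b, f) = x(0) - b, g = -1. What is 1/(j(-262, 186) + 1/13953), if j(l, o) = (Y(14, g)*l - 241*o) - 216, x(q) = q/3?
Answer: -13953/577291421 ≈ -2.4170e-5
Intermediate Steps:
x(q) = q/3 (x(q) = q*(⅓) = q/3)
Y(b, f) = -b (Y(b, f) = (⅓)*0 - b = 0 - b = -b)
j(l, o) = -216 - 241*o - 14*l (j(l, o) = ((-1*14)*l - 241*o) - 216 = (-14*l - 241*o) - 216 = (-241*o - 14*l) - 216 = -216 - 241*o - 14*l)
1/(j(-262, 186) + 1/13953) = 1/((-216 - 241*186 - 14*(-262)) + 1/13953) = 1/((-216 - 44826 + 3668) + 1/13953) = 1/(-41374 + 1/13953) = 1/(-577291421/13953) = -13953/577291421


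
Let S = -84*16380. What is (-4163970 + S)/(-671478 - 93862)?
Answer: 553989/76534 ≈ 7.2385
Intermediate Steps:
S = -1375920
(-4163970 + S)/(-671478 - 93862) = (-4163970 - 1375920)/(-671478 - 93862) = -5539890/(-765340) = -5539890*(-1/765340) = 553989/76534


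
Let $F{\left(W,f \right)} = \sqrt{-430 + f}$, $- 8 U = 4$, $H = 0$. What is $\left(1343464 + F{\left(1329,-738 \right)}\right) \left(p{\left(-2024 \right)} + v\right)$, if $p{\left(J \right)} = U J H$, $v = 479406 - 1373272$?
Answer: $-1200876791824 - 3575464 i \sqrt{73} \approx -1.2009 \cdot 10^{12} - 3.0549 \cdot 10^{7} i$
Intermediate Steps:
$U = - \frac{1}{2}$ ($U = \left(- \frac{1}{8}\right) 4 = - \frac{1}{2} \approx -0.5$)
$v = -893866$ ($v = 479406 - 1373272 = -893866$)
$p{\left(J \right)} = 0$ ($p{\left(J \right)} = - \frac{J}{2} \cdot 0 = 0$)
$\left(1343464 + F{\left(1329,-738 \right)}\right) \left(p{\left(-2024 \right)} + v\right) = \left(1343464 + \sqrt{-430 - 738}\right) \left(0 - 893866\right) = \left(1343464 + \sqrt{-1168}\right) \left(-893866\right) = \left(1343464 + 4 i \sqrt{73}\right) \left(-893866\right) = -1200876791824 - 3575464 i \sqrt{73}$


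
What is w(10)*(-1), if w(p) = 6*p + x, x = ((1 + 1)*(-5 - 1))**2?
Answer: -204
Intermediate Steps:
x = 144 (x = (2*(-6))**2 = (-12)**2 = 144)
w(p) = 144 + 6*p (w(p) = 6*p + 144 = 144 + 6*p)
w(10)*(-1) = (144 + 6*10)*(-1) = (144 + 60)*(-1) = 204*(-1) = -204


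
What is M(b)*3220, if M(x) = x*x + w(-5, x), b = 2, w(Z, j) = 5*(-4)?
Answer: -51520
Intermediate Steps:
w(Z, j) = -20
M(x) = -20 + x**2 (M(x) = x*x - 20 = x**2 - 20 = -20 + x**2)
M(b)*3220 = (-20 + 2**2)*3220 = (-20 + 4)*3220 = -16*3220 = -51520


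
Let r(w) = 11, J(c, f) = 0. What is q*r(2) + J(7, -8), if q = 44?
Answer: 484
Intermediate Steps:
q*r(2) + J(7, -8) = 44*11 + 0 = 484 + 0 = 484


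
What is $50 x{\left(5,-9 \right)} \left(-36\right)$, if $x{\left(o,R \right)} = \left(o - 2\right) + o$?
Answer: $-14400$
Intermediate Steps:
$x{\left(o,R \right)} = -2 + 2 o$ ($x{\left(o,R \right)} = \left(-2 + o\right) + o = -2 + 2 o$)
$50 x{\left(5,-9 \right)} \left(-36\right) = 50 \left(-2 + 2 \cdot 5\right) \left(-36\right) = 50 \left(-2 + 10\right) \left(-36\right) = 50 \cdot 8 \left(-36\right) = 400 \left(-36\right) = -14400$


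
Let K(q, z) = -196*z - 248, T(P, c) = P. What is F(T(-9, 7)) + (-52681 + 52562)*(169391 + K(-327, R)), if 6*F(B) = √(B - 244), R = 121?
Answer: -17305813 + I*√253/6 ≈ -1.7306e+7 + 2.651*I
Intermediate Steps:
K(q, z) = -248 - 196*z
F(B) = √(-244 + B)/6 (F(B) = √(B - 244)/6 = √(-244 + B)/6)
F(T(-9, 7)) + (-52681 + 52562)*(169391 + K(-327, R)) = √(-244 - 9)/6 + (-52681 + 52562)*(169391 + (-248 - 196*121)) = √(-253)/6 - 119*(169391 + (-248 - 23716)) = (I*√253)/6 - 119*(169391 - 23964) = I*√253/6 - 119*145427 = I*√253/6 - 17305813 = -17305813 + I*√253/6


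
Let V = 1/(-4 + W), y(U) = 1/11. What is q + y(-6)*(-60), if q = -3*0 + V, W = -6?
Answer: -611/110 ≈ -5.5545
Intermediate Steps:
y(U) = 1/11
V = -⅒ (V = 1/(-4 - 6) = 1/(-10) = -⅒ ≈ -0.10000)
q = -⅒ (q = -3*0 - ⅒ = 0 - ⅒ = -⅒ ≈ -0.10000)
q + y(-6)*(-60) = -⅒ + (1/11)*(-60) = -⅒ - 60/11 = -611/110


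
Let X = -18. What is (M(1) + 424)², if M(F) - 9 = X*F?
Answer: 172225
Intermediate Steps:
M(F) = 9 - 18*F
(M(1) + 424)² = ((9 - 18*1) + 424)² = ((9 - 18) + 424)² = (-9 + 424)² = 415² = 172225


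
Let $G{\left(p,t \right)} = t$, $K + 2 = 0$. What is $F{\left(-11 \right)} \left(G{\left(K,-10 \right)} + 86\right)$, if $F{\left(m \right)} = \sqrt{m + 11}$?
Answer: $0$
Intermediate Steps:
$F{\left(m \right)} = \sqrt{11 + m}$
$K = -2$ ($K = -2 + 0 = -2$)
$F{\left(-11 \right)} \left(G{\left(K,-10 \right)} + 86\right) = \sqrt{11 - 11} \left(-10 + 86\right) = \sqrt{0} \cdot 76 = 0 \cdot 76 = 0$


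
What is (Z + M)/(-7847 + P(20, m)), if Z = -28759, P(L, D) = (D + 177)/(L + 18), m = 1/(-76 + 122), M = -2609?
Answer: 18277088/4569471 ≈ 3.9998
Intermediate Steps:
m = 1/46 ≈ 0.021739
P(L, D) = (177 + D)/(18 + L)
(Z + M)/(-7847 + P(20, m)) = (-28759 - 2609)/(-7847 + (177 + 1/46)/(18 + 20)) = -31368/(-7847 + (8143/46)/38) = -31368/(-7847 + (1/38)*(8143/46)) = -31368/(-7847 + 8143/1748) = -31368/(-13708413/1748) = -31368*(-1748/13708413) = 18277088/4569471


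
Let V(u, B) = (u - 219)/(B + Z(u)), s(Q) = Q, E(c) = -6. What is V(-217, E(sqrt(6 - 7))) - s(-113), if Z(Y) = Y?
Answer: 25635/223 ≈ 114.96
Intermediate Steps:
V(u, B) = (-219 + u)/(B + u) (V(u, B) = (u - 219)/(B + u) = (-219 + u)/(B + u))
V(-217, E(sqrt(6 - 7))) - s(-113) = (-219 - 217)/(-6 - 217) - 1*(-113) = -436/(-223) + 113 = -1/223*(-436) + 113 = 436/223 + 113 = 25635/223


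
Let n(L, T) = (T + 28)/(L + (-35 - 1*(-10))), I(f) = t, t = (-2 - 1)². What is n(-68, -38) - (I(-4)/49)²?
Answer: 16477/223293 ≈ 0.073791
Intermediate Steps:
t = 9 (t = (-3)² = 9)
I(f) = 9
n(L, T) = (28 + T)/(-25 + L) (n(L, T) = (28 + T)/(L + (-35 + 10)) = (28 + T)/(L - 25) = (28 + T)/(-25 + L))
n(-68, -38) - (I(-4)/49)² = (28 - 38)/(-25 - 68) - (9/49)² = -10/(-93) - (9*(1/49))² = -1/93*(-10) - (9/49)² = 10/93 - 1*81/2401 = 10/93 - 81/2401 = 16477/223293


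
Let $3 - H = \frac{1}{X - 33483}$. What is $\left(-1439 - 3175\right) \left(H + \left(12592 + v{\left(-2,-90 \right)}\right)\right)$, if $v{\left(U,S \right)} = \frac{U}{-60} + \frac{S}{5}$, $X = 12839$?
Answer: $- \frac{2994950596733}{51610} \approx -5.803 \cdot 10^{7}$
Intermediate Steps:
$v{\left(U,S \right)} = - \frac{U}{60} + \frac{S}{5}$ ($v{\left(U,S \right)} = U \left(- \frac{1}{60}\right) + S \frac{1}{5} = - \frac{U}{60} + \frac{S}{5}$)
$H = \frac{61933}{20644}$ ($H = 3 - \frac{1}{12839 - 33483} = 3 - \frac{1}{-20644} = 3 - - \frac{1}{20644} = 3 + \frac{1}{20644} = \frac{61933}{20644} \approx 3.0$)
$\left(-1439 - 3175\right) \left(H + \left(12592 + v{\left(-2,-90 \right)}\right)\right) = \left(-1439 - 3175\right) \left(\frac{61933}{20644} + \left(12592 + \left(\left(- \frac{1}{60}\right) \left(-2\right) + \frac{1}{5} \left(-90\right)\right)\right)\right) = - 4614 \left(\frac{61933}{20644} + \left(12592 + \left(\frac{1}{30} - 18\right)\right)\right) = - 4614 \left(\frac{61933}{20644} + \left(12592 - \frac{539}{30}\right)\right) = - 4614 \left(\frac{61933}{20644} + \frac{377221}{30}\right) = \left(-4614\right) \frac{3894604157}{309660} = - \frac{2994950596733}{51610}$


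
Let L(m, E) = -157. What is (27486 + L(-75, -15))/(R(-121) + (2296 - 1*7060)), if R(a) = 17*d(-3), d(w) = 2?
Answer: -27329/4730 ≈ -5.7778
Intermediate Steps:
R(a) = 34 (R(a) = 17*2 = 34)
(27486 + L(-75, -15))/(R(-121) + (2296 - 1*7060)) = (27486 - 157)/(34 + (2296 - 1*7060)) = 27329/(34 + (2296 - 7060)) = 27329/(34 - 4764) = 27329/(-4730) = 27329*(-1/4730) = -27329/4730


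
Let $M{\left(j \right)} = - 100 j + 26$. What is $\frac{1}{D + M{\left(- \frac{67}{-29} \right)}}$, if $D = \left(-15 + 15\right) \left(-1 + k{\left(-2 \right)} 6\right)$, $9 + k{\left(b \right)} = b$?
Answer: $- \frac{29}{5946} \approx -0.0048772$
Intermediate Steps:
$k{\left(b \right)} = -9 + b$
$M{\left(j \right)} = 26 - 100 j$
$D = 0$ ($D = \left(-15 + 15\right) \left(-1 + \left(-9 - 2\right) 6\right) = 0 \left(-1 - 66\right) = 0 \left(-67\right) = 0$)
$\frac{1}{D + M{\left(- \frac{67}{-29} \right)}} = \frac{1}{0 + \left(26 - 100 \left(- \frac{67}{-29}\right)\right)} = \frac{1}{0 + \left(26 - 100 \left(\left(-67\right) \left(- \frac{1}{29}\right)\right)\right)} = \frac{1}{0 + \left(26 - \frac{6700}{29}\right)} = \frac{1}{0 - \frac{5946}{29}} = \frac{1}{- \frac{5946}{29}} = - \frac{29}{5946}$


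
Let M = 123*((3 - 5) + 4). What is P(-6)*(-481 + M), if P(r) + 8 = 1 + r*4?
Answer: 7285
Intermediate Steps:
P(r) = -7 + 4*r (P(r) = -8 + (1 + r*4) = -8 + (1 + 4*r) = -7 + 4*r)
M = 246 (M = 123*(-2 + 4) = 123*2 = 246)
P(-6)*(-481 + M) = (-7 + 4*(-6))*(-481 + 246) = (-7 - 24)*(-235) = -31*(-235) = 7285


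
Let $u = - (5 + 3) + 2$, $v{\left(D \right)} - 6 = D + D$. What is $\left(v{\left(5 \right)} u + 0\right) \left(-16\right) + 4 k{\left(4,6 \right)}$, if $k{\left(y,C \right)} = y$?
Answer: $1552$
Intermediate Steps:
$v{\left(D \right)} = 6 + 2 D$ ($v{\left(D \right)} = 6 + \left(D + D\right) = 6 + 2 D$)
$u = -6$ ($u = \left(-1\right) 8 + 2 = -8 + 2 = -6$)
$\left(v{\left(5 \right)} u + 0\right) \left(-16\right) + 4 k{\left(4,6 \right)} = \left(\left(6 + 2 \cdot 5\right) \left(-6\right) + 0\right) \left(-16\right) + 4 \cdot 4 = \left(\left(6 + 10\right) \left(-6\right) + 0\right) \left(-16\right) + 16 = \left(16 \left(-6\right) + 0\right) \left(-16\right) + 16 = \left(-96 + 0\right) \left(-16\right) + 16 = \left(-96\right) \left(-16\right) + 16 = 1536 + 16 = 1552$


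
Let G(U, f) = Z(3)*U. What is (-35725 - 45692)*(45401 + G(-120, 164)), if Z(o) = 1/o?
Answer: -3693156537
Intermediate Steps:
G(U, f) = U/3
(-35725 - 45692)*(45401 + G(-120, 164)) = (-35725 - 45692)*(45401 + (⅓)*(-120)) = -81417*(45401 - 40) = -81417*45361 = -3693156537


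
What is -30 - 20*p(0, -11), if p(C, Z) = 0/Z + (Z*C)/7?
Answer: -30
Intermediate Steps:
p(C, Z) = C*Z/7 (p(C, Z) = 0 + (C*Z)*(1/7) = 0 + C*Z/7 = C*Z/7)
-30 - 20*p(0, -11) = -30 - 20*0*(-11)/7 = -30 - 20*0 = -30 + 0 = -30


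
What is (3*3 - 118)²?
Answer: 11881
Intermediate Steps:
(3*3 - 118)² = (9 - 118)² = (-109)² = 11881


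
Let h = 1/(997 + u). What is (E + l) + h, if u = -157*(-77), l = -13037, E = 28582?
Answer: 203421871/13086 ≈ 15545.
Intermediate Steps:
u = 12089
h = 1/13086 (h = 1/(997 + 12089) = 1/13086 ≈ 7.6418e-5)
(E + l) + h = (28582 - 13037) + 1/13086 = 15545 + 1/13086 = 203421871/13086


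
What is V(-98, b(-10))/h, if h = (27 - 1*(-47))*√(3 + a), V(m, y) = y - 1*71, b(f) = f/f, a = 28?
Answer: -35*√31/1147 ≈ -0.16990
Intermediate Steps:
b(f) = 1
V(m, y) = -71 + y (V(m, y) = y - 71 = -71 + y)
h = 74*√31 (h = (27 - 1*(-47))*√(3 + 28) = (27 + 47)*√31 = 74*√31 ≈ 412.01)
V(-98, b(-10))/h = (-71 + 1)/((74*√31)) = -35*√31/1147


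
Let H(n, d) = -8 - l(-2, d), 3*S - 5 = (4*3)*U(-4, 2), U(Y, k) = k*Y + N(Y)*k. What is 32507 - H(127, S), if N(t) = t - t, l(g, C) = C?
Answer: 97454/3 ≈ 32485.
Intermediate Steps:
N(t) = 0
U(Y, k) = Y*k (U(Y, k) = k*Y + 0*k = Y*k + 0 = Y*k)
S = -91/3 (S = 5/3 + ((4*3)*(-4*2))/3 = 5/3 + (12*(-8))/3 = 5/3 + (⅓)*(-96) = 5/3 - 32 = -91/3 ≈ -30.333)
H(n, d) = -8 - d
32507 - H(127, S) = 32507 - (-8 - 1*(-91/3)) = 32507 - (-8 + 91/3) = 32507 - 1*67/3 = 32507 - 67/3 = 97454/3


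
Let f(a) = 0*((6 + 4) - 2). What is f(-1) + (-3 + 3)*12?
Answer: 0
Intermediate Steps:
f(a) = 0 (f(a) = 0*(10 - 2) = 0*8 = 0)
f(-1) + (-3 + 3)*12 = 0 + (-3 + 3)*12 = 0 + 0*12 = 0 + 0 = 0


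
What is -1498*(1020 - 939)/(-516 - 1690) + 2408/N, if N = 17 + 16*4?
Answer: 7570213/89343 ≈ 84.732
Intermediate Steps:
N = 81 (N = 17 + 64 = 81)
-1498*(1020 - 939)/(-516 - 1690) + 2408/N = -1498*(1020 - 939)/(-516 - 1690) + 2408/81 = -1498/((-2206/81)) + 2408*(1/81) = -1498/((-2206*1/81)) + 2408/81 = -1498/(-2206/81) + 2408/81 = -1498*(-81/2206) + 2408/81 = 60669/1103 + 2408/81 = 7570213/89343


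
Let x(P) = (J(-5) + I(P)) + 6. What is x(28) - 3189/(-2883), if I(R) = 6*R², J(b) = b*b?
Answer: 4551398/961 ≈ 4736.1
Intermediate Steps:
J(b) = b²
x(P) = 31 + 6*P² (x(P) = ((-5)² + 6*P²) + 6 = (25 + 6*P²) + 6 = 31 + 6*P²)
x(28) - 3189/(-2883) = (31 + 6*28²) - 3189/(-2883) = (31 + 6*784) - 3189*(-1/2883) = (31 + 4704) + 1063/961 = 4735 + 1063/961 = 4551398/961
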